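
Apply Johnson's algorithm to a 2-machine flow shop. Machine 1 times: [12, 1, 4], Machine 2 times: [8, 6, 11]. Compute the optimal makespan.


Apply Johnson's rule:
  Group 1 (a <= b): [(2, 1, 6), (3, 4, 11)]
  Group 2 (a > b): [(1, 12, 8)]
Optimal job order: [2, 3, 1]
Schedule:
  Job 2: M1 done at 1, M2 done at 7
  Job 3: M1 done at 5, M2 done at 18
  Job 1: M1 done at 17, M2 done at 26
Makespan = 26

26


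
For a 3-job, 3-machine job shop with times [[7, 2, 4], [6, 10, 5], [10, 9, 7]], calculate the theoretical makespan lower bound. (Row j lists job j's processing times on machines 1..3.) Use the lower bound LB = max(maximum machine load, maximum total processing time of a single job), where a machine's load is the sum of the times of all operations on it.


Machine loads:
  Machine 1: 7 + 6 + 10 = 23
  Machine 2: 2 + 10 + 9 = 21
  Machine 3: 4 + 5 + 7 = 16
Max machine load = 23
Job totals:
  Job 1: 13
  Job 2: 21
  Job 3: 26
Max job total = 26
Lower bound = max(23, 26) = 26

26


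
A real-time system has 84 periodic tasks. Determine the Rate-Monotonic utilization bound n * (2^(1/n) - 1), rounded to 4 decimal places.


Compute 2^(1/84) = 1.0082858917
Subtract 1: 1.0082858917 - 1 = 0.0082858917
Multiply by n: 84 * 0.0082858917 = 0.6960149028
Round to 4 dp: 0.6960

0.6960


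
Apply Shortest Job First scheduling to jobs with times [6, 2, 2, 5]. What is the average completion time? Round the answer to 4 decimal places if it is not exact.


SJF order (ascending): [2, 2, 5, 6]
Completion times:
  Job 1: burst=2, C=2
  Job 2: burst=2, C=4
  Job 3: burst=5, C=9
  Job 4: burst=6, C=15
Average completion = 30/4 = 7.5

7.5


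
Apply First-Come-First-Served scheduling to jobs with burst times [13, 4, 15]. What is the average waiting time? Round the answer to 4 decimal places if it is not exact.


FCFS order (as given): [13, 4, 15]
Waiting times:
  Job 1: wait = 0
  Job 2: wait = 13
  Job 3: wait = 17
Sum of waiting times = 30
Average waiting time = 30/3 = 10.0

10.0


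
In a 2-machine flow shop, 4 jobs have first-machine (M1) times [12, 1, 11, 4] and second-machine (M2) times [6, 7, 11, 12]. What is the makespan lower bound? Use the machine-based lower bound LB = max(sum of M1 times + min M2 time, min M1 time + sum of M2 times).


LB1 = sum(M1 times) + min(M2 times) = 28 + 6 = 34
LB2 = min(M1 times) + sum(M2 times) = 1 + 36 = 37
Lower bound = max(LB1, LB2) = max(34, 37) = 37

37


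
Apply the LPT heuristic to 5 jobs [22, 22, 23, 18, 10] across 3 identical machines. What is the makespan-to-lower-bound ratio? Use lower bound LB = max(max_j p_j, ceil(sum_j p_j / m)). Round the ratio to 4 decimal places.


LPT order: [23, 22, 22, 18, 10]
Machine loads after assignment: [23, 40, 32]
LPT makespan = 40
Lower bound = max(max_job, ceil(total/3)) = max(23, 32) = 32
Ratio = 40 / 32 = 1.25

1.25


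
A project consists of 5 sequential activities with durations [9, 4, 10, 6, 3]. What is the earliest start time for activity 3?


Activity 3 starts after activities 1 through 2 complete.
Predecessor durations: [9, 4]
ES = 9 + 4 = 13

13


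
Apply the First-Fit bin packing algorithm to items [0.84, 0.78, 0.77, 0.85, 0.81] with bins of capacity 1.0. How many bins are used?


Place items sequentially using First-Fit:
  Item 0.84 -> new Bin 1
  Item 0.78 -> new Bin 2
  Item 0.77 -> new Bin 3
  Item 0.85 -> new Bin 4
  Item 0.81 -> new Bin 5
Total bins used = 5

5


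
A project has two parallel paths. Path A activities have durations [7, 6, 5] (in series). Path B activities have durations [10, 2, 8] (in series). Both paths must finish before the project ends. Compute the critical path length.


Path A total = 7 + 6 + 5 = 18
Path B total = 10 + 2 + 8 = 20
Critical path = longest path = max(18, 20) = 20

20


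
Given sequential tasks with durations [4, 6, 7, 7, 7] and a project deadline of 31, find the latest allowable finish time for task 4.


LF(activity 4) = deadline - sum of successor durations
Successors: activities 5 through 5 with durations [7]
Sum of successor durations = 7
LF = 31 - 7 = 24

24


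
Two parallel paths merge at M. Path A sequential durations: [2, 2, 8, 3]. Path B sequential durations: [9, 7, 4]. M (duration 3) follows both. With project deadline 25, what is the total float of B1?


Forward pass: ES(B1) = sum of predecessors on chain B = 0
EF = ES + duration = 0 + 9 = 9
Backward pass: LF(M) = deadline = 25; LS(M) = 25 - 3 = 22
LF(B1) = LS(M) - sum(successors on chain B) = 22 - 11 = 11
LS = LF - duration = 11 - 9 = 2
Total float = LS - ES = 2 - 0 = 2

2


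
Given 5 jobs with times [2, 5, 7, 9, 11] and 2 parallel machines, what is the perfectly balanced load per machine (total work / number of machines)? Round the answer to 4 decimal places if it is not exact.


Total processing time = 2 + 5 + 7 + 9 + 11 = 34
Number of machines = 2
Ideal balanced load = 34 / 2 = 17.0

17.0


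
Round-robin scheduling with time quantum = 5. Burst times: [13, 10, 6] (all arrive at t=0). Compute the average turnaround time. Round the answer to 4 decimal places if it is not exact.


Time quantum = 5
Execution trace:
  J1 runs 5 units, time = 5
  J2 runs 5 units, time = 10
  J3 runs 5 units, time = 15
  J1 runs 5 units, time = 20
  J2 runs 5 units, time = 25
  J3 runs 1 units, time = 26
  J1 runs 3 units, time = 29
Finish times: [29, 25, 26]
Average turnaround = 80/3 = 26.6667

26.6667


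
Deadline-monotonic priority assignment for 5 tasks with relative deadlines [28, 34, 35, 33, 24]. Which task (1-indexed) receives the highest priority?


Sort tasks by relative deadline (ascending):
  Task 5: deadline = 24
  Task 1: deadline = 28
  Task 4: deadline = 33
  Task 2: deadline = 34
  Task 3: deadline = 35
Priority order (highest first): [5, 1, 4, 2, 3]
Highest priority task = 5

5


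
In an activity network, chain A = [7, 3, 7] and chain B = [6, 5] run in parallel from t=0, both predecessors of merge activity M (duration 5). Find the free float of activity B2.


ES(B2) = sum of predecessors on chain B = 6
EF(B2) = ES + duration = 6 + 5 = 11
Successor of B2 is M. ES(M) = max(sum(A), sum(B)) = max(17, 11) = 17
Free float = ES(successor) - EF(current) = 17 - 11 = 6

6


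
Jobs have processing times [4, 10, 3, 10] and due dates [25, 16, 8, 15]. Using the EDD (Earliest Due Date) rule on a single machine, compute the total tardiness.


Sort by due date (EDD order): [(3, 8), (10, 15), (10, 16), (4, 25)]
Compute completion times and tardiness:
  Job 1: p=3, d=8, C=3, tardiness=max(0,3-8)=0
  Job 2: p=10, d=15, C=13, tardiness=max(0,13-15)=0
  Job 3: p=10, d=16, C=23, tardiness=max(0,23-16)=7
  Job 4: p=4, d=25, C=27, tardiness=max(0,27-25)=2
Total tardiness = 9

9


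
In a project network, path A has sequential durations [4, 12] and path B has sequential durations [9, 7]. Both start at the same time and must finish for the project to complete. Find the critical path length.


Path A total = 4 + 12 = 16
Path B total = 9 + 7 = 16
Critical path = longest path = max(16, 16) = 16

16


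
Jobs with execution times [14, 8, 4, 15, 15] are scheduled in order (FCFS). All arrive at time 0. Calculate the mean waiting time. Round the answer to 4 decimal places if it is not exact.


FCFS order (as given): [14, 8, 4, 15, 15]
Waiting times:
  Job 1: wait = 0
  Job 2: wait = 14
  Job 3: wait = 22
  Job 4: wait = 26
  Job 5: wait = 41
Sum of waiting times = 103
Average waiting time = 103/5 = 20.6

20.6


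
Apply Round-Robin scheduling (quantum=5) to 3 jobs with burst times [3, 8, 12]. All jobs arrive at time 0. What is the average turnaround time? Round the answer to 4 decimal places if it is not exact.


Time quantum = 5
Execution trace:
  J1 runs 3 units, time = 3
  J2 runs 5 units, time = 8
  J3 runs 5 units, time = 13
  J2 runs 3 units, time = 16
  J3 runs 5 units, time = 21
  J3 runs 2 units, time = 23
Finish times: [3, 16, 23]
Average turnaround = 42/3 = 14.0

14.0


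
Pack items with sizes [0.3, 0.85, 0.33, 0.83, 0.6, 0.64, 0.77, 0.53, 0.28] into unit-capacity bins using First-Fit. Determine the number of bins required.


Place items sequentially using First-Fit:
  Item 0.3 -> new Bin 1
  Item 0.85 -> new Bin 2
  Item 0.33 -> Bin 1 (now 0.63)
  Item 0.83 -> new Bin 3
  Item 0.6 -> new Bin 4
  Item 0.64 -> new Bin 5
  Item 0.77 -> new Bin 6
  Item 0.53 -> new Bin 7
  Item 0.28 -> Bin 1 (now 0.91)
Total bins used = 7

7


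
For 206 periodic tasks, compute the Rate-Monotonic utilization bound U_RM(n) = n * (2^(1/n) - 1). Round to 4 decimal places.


Compute 2^(1/206) = 1.0033704594
Subtract 1: 1.0033704594 - 1 = 0.0033704594
Multiply by n: 206 * 0.0033704594 = 0.6943146364
Round to 4 dp: 0.6943

0.6943


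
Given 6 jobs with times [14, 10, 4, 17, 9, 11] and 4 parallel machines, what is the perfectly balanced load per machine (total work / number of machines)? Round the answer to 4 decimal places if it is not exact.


Total processing time = 14 + 10 + 4 + 17 + 9 + 11 = 65
Number of machines = 4
Ideal balanced load = 65 / 4 = 16.25

16.25


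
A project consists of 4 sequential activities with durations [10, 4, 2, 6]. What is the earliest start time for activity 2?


Activity 2 starts after activities 1 through 1 complete.
Predecessor durations: [10]
ES = 10 = 10

10


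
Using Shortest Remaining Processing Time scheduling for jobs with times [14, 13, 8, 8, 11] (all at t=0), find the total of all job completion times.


Since all jobs arrive at t=0, SRPT equals SPT ordering.
SPT order: [8, 8, 11, 13, 14]
Completion times:
  Job 1: p=8, C=8
  Job 2: p=8, C=16
  Job 3: p=11, C=27
  Job 4: p=13, C=40
  Job 5: p=14, C=54
Total completion time = 8 + 16 + 27 + 40 + 54 = 145

145


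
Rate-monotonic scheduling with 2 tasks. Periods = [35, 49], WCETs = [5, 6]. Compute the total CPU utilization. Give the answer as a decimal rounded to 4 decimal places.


Compute individual utilizations (exact fractions):
  Task 1: C/T = 5/35 = 1/7 (approx. 0.1429)
  Task 2: C/T = 6/49 (approx. 0.1224)
Total utilization U = 1/7 + 6/49 = 13/49
Rounded to 4 decimal places: U = 0.2653
RM (Liu & Layland) bound for 2 tasks = 0.828427; compare with U = 13/49 (approx. 0.265306)
U <= bound, so schedulable by RM sufficient condition.

0.2653


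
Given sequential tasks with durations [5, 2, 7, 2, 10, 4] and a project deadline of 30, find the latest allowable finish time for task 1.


LF(activity 1) = deadline - sum of successor durations
Successors: activities 2 through 6 with durations [2, 7, 2, 10, 4]
Sum of successor durations = 25
LF = 30 - 25 = 5

5


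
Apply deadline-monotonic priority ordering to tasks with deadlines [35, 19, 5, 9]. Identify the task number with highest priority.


Sort tasks by relative deadline (ascending):
  Task 3: deadline = 5
  Task 4: deadline = 9
  Task 2: deadline = 19
  Task 1: deadline = 35
Priority order (highest first): [3, 4, 2, 1]
Highest priority task = 3

3


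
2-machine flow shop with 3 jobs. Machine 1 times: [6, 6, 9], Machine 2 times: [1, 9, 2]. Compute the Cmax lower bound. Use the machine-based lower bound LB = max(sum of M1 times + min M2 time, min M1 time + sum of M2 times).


LB1 = sum(M1 times) + min(M2 times) = 21 + 1 = 22
LB2 = min(M1 times) + sum(M2 times) = 6 + 12 = 18
Lower bound = max(LB1, LB2) = max(22, 18) = 22

22


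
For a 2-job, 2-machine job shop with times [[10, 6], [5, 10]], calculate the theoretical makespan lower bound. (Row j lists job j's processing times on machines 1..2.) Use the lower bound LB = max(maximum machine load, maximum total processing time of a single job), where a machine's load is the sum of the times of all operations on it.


Machine loads:
  Machine 1: 10 + 5 = 15
  Machine 2: 6 + 10 = 16
Max machine load = 16
Job totals:
  Job 1: 16
  Job 2: 15
Max job total = 16
Lower bound = max(16, 16) = 16

16


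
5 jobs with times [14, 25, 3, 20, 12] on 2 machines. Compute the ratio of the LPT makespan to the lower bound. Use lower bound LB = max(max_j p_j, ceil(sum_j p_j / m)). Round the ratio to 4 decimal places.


LPT order: [25, 20, 14, 12, 3]
Machine loads after assignment: [37, 37]
LPT makespan = 37
Lower bound = max(max_job, ceil(total/2)) = max(25, 37) = 37
Ratio = 37 / 37 = 1.0

1.0


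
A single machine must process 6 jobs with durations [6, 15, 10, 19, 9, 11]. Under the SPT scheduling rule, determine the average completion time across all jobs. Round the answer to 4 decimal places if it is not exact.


Sort jobs by processing time (SPT order): [6, 9, 10, 11, 15, 19]
Compute completion times sequentially:
  Job 1: processing = 6, completes at 6
  Job 2: processing = 9, completes at 15
  Job 3: processing = 10, completes at 25
  Job 4: processing = 11, completes at 36
  Job 5: processing = 15, completes at 51
  Job 6: processing = 19, completes at 70
Sum of completion times = 203
Average completion time = 203/6 = 33.8333

33.8333


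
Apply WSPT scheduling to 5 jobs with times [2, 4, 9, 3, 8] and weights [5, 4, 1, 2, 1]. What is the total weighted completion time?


Compute p/w ratios and sort ascending (WSPT): [(2, 5), (4, 4), (3, 2), (8, 1), (9, 1)]
Compute weighted completion times:
  Job (p=2,w=5): C=2, w*C=5*2=10
  Job (p=4,w=4): C=6, w*C=4*6=24
  Job (p=3,w=2): C=9, w*C=2*9=18
  Job (p=8,w=1): C=17, w*C=1*17=17
  Job (p=9,w=1): C=26, w*C=1*26=26
Total weighted completion time = 95

95


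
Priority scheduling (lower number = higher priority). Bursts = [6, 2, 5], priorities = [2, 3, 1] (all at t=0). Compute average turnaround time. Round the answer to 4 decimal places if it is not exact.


Sort by priority (ascending = highest first):
Order: [(1, 5), (2, 6), (3, 2)]
Completion times:
  Priority 1, burst=5, C=5
  Priority 2, burst=6, C=11
  Priority 3, burst=2, C=13
Average turnaround = 29/3 = 9.6667

9.6667


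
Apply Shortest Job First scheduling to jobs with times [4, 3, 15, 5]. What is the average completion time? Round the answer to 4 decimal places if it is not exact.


SJF order (ascending): [3, 4, 5, 15]
Completion times:
  Job 1: burst=3, C=3
  Job 2: burst=4, C=7
  Job 3: burst=5, C=12
  Job 4: burst=15, C=27
Average completion = 49/4 = 12.25

12.25


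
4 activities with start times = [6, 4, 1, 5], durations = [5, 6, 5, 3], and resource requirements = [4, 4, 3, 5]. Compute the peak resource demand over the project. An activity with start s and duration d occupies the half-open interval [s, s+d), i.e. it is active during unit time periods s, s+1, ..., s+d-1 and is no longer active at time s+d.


Each activity i is active on [start_i, start_i + duration_i).
Compute total resource usage per time slot:
  t=0: active resources = [], total = 0
  t=1: active resources = [3], total = 3
  t=2: active resources = [3], total = 3
  t=3: active resources = [3], total = 3
  t=4: active resources = [4, 3], total = 7
  t=5: active resources = [4, 3, 5], total = 12
  t=6: active resources = [4, 4, 5], total = 13
  t=7: active resources = [4, 4, 5], total = 13
  t=8: active resources = [4, 4], total = 8
  t=9: active resources = [4, 4], total = 8
  t=10: active resources = [4], total = 4
Peak resource demand = 13

13


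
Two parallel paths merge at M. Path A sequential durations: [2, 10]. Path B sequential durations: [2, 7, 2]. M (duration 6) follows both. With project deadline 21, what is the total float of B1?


Forward pass: ES(B1) = sum of predecessors on chain B = 0
EF = ES + duration = 0 + 2 = 2
Backward pass: LF(M) = deadline = 21; LS(M) = 21 - 6 = 15
LF(B1) = LS(M) - sum(successors on chain B) = 15 - 9 = 6
LS = LF - duration = 6 - 2 = 4
Total float = LS - ES = 4 - 0 = 4

4


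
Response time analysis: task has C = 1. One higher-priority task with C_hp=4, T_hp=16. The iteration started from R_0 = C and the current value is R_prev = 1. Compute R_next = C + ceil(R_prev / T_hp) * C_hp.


R_next = C + ceil(R_prev / T_hp) * C_hp
ceil(1 / 16) = ceil(0.0625) = 1
Interference = 1 * 4 = 4
R_next = 1 + 4 = 5

5


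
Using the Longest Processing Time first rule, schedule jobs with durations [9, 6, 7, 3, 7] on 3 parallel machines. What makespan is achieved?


Sort jobs in decreasing order (LPT): [9, 7, 7, 6, 3]
Assign each job to the least loaded machine:
  Machine 1: jobs [9], load = 9
  Machine 2: jobs [7, 6], load = 13
  Machine 3: jobs [7, 3], load = 10
Makespan = max load = 13

13


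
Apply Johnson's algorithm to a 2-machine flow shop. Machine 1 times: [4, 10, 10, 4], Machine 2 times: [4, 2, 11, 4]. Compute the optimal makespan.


Apply Johnson's rule:
  Group 1 (a <= b): [(1, 4, 4), (4, 4, 4), (3, 10, 11)]
  Group 2 (a > b): [(2, 10, 2)]
Optimal job order: [1, 4, 3, 2]
Schedule:
  Job 1: M1 done at 4, M2 done at 8
  Job 4: M1 done at 8, M2 done at 12
  Job 3: M1 done at 18, M2 done at 29
  Job 2: M1 done at 28, M2 done at 31
Makespan = 31

31


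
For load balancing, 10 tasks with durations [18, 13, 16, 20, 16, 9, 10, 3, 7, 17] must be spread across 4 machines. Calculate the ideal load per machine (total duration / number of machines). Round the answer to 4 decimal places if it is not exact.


Total processing time = 18 + 13 + 16 + 20 + 16 + 9 + 10 + 3 + 7 + 17 = 129
Number of machines = 4
Ideal balanced load = 129 / 4 = 32.25

32.25


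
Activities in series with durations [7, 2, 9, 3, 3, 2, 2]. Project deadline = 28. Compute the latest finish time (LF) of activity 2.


LF(activity 2) = deadline - sum of successor durations
Successors: activities 3 through 7 with durations [9, 3, 3, 2, 2]
Sum of successor durations = 19
LF = 28 - 19 = 9

9


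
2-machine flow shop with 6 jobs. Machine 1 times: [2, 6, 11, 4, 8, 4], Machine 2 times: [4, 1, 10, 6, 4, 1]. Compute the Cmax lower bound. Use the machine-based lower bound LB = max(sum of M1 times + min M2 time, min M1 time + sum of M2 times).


LB1 = sum(M1 times) + min(M2 times) = 35 + 1 = 36
LB2 = min(M1 times) + sum(M2 times) = 2 + 26 = 28
Lower bound = max(LB1, LB2) = max(36, 28) = 36

36


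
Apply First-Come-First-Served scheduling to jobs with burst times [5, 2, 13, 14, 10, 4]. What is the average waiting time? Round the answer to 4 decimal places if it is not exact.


FCFS order (as given): [5, 2, 13, 14, 10, 4]
Waiting times:
  Job 1: wait = 0
  Job 2: wait = 5
  Job 3: wait = 7
  Job 4: wait = 20
  Job 5: wait = 34
  Job 6: wait = 44
Sum of waiting times = 110
Average waiting time = 110/6 = 18.3333

18.3333


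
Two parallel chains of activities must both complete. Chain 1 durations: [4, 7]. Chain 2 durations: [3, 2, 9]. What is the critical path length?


Path A total = 4 + 7 = 11
Path B total = 3 + 2 + 9 = 14
Critical path = longest path = max(11, 14) = 14

14


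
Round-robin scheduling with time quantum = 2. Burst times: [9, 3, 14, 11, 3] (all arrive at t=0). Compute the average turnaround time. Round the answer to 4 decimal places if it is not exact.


Time quantum = 2
Execution trace:
  J1 runs 2 units, time = 2
  J2 runs 2 units, time = 4
  J3 runs 2 units, time = 6
  J4 runs 2 units, time = 8
  J5 runs 2 units, time = 10
  J1 runs 2 units, time = 12
  J2 runs 1 units, time = 13
  J3 runs 2 units, time = 15
  J4 runs 2 units, time = 17
  J5 runs 1 units, time = 18
  J1 runs 2 units, time = 20
  J3 runs 2 units, time = 22
  J4 runs 2 units, time = 24
  J1 runs 2 units, time = 26
  J3 runs 2 units, time = 28
  J4 runs 2 units, time = 30
  J1 runs 1 units, time = 31
  J3 runs 2 units, time = 33
  J4 runs 2 units, time = 35
  J3 runs 2 units, time = 37
  J4 runs 1 units, time = 38
  J3 runs 2 units, time = 40
Finish times: [31, 13, 40, 38, 18]
Average turnaround = 140/5 = 28.0

28.0


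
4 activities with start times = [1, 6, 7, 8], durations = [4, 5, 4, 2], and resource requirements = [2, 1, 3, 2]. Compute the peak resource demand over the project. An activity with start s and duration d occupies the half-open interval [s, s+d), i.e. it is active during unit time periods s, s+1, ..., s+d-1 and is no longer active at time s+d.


Each activity i is active on [start_i, start_i + duration_i).
Compute total resource usage per time slot:
  t=0: active resources = [], total = 0
  t=1: active resources = [2], total = 2
  t=2: active resources = [2], total = 2
  t=3: active resources = [2], total = 2
  t=4: active resources = [2], total = 2
  t=5: active resources = [], total = 0
  t=6: active resources = [1], total = 1
  t=7: active resources = [1, 3], total = 4
  t=8: active resources = [1, 3, 2], total = 6
  t=9: active resources = [1, 3, 2], total = 6
  t=10: active resources = [1, 3], total = 4
Peak resource demand = 6

6


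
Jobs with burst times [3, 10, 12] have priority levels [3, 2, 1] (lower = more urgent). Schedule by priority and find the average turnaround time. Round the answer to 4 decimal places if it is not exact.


Sort by priority (ascending = highest first):
Order: [(1, 12), (2, 10), (3, 3)]
Completion times:
  Priority 1, burst=12, C=12
  Priority 2, burst=10, C=22
  Priority 3, burst=3, C=25
Average turnaround = 59/3 = 19.6667

19.6667


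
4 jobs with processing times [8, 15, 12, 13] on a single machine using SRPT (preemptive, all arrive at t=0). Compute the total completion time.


Since all jobs arrive at t=0, SRPT equals SPT ordering.
SPT order: [8, 12, 13, 15]
Completion times:
  Job 1: p=8, C=8
  Job 2: p=12, C=20
  Job 3: p=13, C=33
  Job 4: p=15, C=48
Total completion time = 8 + 20 + 33 + 48 = 109

109


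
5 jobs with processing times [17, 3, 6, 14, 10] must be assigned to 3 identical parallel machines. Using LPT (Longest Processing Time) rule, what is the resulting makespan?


Sort jobs in decreasing order (LPT): [17, 14, 10, 6, 3]
Assign each job to the least loaded machine:
  Machine 1: jobs [17], load = 17
  Machine 2: jobs [14, 3], load = 17
  Machine 3: jobs [10, 6], load = 16
Makespan = max load = 17

17


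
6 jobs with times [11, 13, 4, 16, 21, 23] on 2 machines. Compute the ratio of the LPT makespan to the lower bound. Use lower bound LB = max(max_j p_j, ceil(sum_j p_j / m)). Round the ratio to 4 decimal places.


LPT order: [23, 21, 16, 13, 11, 4]
Machine loads after assignment: [47, 41]
LPT makespan = 47
Lower bound = max(max_job, ceil(total/2)) = max(23, 44) = 44
Ratio = 47 / 44 = 1.0682

1.0682


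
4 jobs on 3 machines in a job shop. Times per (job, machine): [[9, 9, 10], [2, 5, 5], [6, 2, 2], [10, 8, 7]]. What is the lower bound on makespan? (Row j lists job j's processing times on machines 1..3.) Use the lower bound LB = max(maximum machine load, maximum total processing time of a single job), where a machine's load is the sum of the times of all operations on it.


Machine loads:
  Machine 1: 9 + 2 + 6 + 10 = 27
  Machine 2: 9 + 5 + 2 + 8 = 24
  Machine 3: 10 + 5 + 2 + 7 = 24
Max machine load = 27
Job totals:
  Job 1: 28
  Job 2: 12
  Job 3: 10
  Job 4: 25
Max job total = 28
Lower bound = max(27, 28) = 28

28


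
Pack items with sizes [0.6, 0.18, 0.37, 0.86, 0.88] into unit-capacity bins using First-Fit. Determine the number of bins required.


Place items sequentially using First-Fit:
  Item 0.6 -> new Bin 1
  Item 0.18 -> Bin 1 (now 0.78)
  Item 0.37 -> new Bin 2
  Item 0.86 -> new Bin 3
  Item 0.88 -> new Bin 4
Total bins used = 4

4


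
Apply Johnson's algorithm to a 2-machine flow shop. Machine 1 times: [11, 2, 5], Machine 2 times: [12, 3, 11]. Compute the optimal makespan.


Apply Johnson's rule:
  Group 1 (a <= b): [(2, 2, 3), (3, 5, 11), (1, 11, 12)]
  Group 2 (a > b): []
Optimal job order: [2, 3, 1]
Schedule:
  Job 2: M1 done at 2, M2 done at 5
  Job 3: M1 done at 7, M2 done at 18
  Job 1: M1 done at 18, M2 done at 30
Makespan = 30

30


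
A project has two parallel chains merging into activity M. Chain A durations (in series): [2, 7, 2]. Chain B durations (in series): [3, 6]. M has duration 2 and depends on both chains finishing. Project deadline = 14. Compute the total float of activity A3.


Forward pass: ES(A3) = sum of predecessors on chain A = 9
EF = ES + duration = 9 + 2 = 11
Backward pass: LF(M) = deadline = 14; LS(M) = 14 - 2 = 12
LF(A3) = LS(M) - sum(successors on chain A) = 12 - 0 = 12
LS = LF - duration = 12 - 2 = 10
Total float = LS - ES = 10 - 9 = 1

1


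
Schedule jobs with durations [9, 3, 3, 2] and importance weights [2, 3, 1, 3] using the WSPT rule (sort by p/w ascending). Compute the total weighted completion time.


Compute p/w ratios and sort ascending (WSPT): [(2, 3), (3, 3), (3, 1), (9, 2)]
Compute weighted completion times:
  Job (p=2,w=3): C=2, w*C=3*2=6
  Job (p=3,w=3): C=5, w*C=3*5=15
  Job (p=3,w=1): C=8, w*C=1*8=8
  Job (p=9,w=2): C=17, w*C=2*17=34
Total weighted completion time = 63

63


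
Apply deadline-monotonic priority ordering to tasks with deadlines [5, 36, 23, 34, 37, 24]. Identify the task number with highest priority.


Sort tasks by relative deadline (ascending):
  Task 1: deadline = 5
  Task 3: deadline = 23
  Task 6: deadline = 24
  Task 4: deadline = 34
  Task 2: deadline = 36
  Task 5: deadline = 37
Priority order (highest first): [1, 3, 6, 4, 2, 5]
Highest priority task = 1

1


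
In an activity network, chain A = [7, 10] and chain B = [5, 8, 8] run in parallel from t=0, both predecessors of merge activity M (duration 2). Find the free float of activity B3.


ES(B3) = sum of predecessors on chain B = 13
EF(B3) = ES + duration = 13 + 8 = 21
Successor of B3 is M. ES(M) = max(sum(A), sum(B)) = max(17, 21) = 21
Free float = ES(successor) - EF(current) = 21 - 21 = 0

0


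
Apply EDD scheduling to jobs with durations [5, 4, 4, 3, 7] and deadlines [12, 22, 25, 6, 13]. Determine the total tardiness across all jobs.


Sort by due date (EDD order): [(3, 6), (5, 12), (7, 13), (4, 22), (4, 25)]
Compute completion times and tardiness:
  Job 1: p=3, d=6, C=3, tardiness=max(0,3-6)=0
  Job 2: p=5, d=12, C=8, tardiness=max(0,8-12)=0
  Job 3: p=7, d=13, C=15, tardiness=max(0,15-13)=2
  Job 4: p=4, d=22, C=19, tardiness=max(0,19-22)=0
  Job 5: p=4, d=25, C=23, tardiness=max(0,23-25)=0
Total tardiness = 2

2


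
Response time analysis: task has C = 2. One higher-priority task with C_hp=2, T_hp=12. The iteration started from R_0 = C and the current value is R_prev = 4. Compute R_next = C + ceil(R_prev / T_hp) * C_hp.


R_next = C + ceil(R_prev / T_hp) * C_hp
ceil(4 / 12) = ceil(0.3333) = 1
Interference = 1 * 2 = 2
R_next = 2 + 2 = 4
R_next = R_prev, so the iteration has converged (response time = 4).

4


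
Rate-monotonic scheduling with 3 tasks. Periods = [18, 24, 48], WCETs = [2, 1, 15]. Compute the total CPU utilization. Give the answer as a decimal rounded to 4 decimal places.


Compute individual utilizations (exact fractions):
  Task 1: C/T = 2/18 = 1/9 (approx. 0.1111)
  Task 2: C/T = 1/24 (approx. 0.0417)
  Task 3: C/T = 15/48 = 5/16 (approx. 0.3125)
Total utilization U = 1/9 + 1/24 + 5/16 = 67/144
Rounded to 4 decimal places: U = 0.4653
RM (Liu & Layland) bound for 3 tasks = 0.779763; compare with U = 67/144 (approx. 0.465278)
U <= bound, so schedulable by RM sufficient condition.

0.4653


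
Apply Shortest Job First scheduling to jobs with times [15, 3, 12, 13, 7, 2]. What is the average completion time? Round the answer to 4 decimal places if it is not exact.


SJF order (ascending): [2, 3, 7, 12, 13, 15]
Completion times:
  Job 1: burst=2, C=2
  Job 2: burst=3, C=5
  Job 3: burst=7, C=12
  Job 4: burst=12, C=24
  Job 5: burst=13, C=37
  Job 6: burst=15, C=52
Average completion = 132/6 = 22.0

22.0


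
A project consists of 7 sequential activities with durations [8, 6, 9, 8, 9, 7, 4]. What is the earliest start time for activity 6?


Activity 6 starts after activities 1 through 5 complete.
Predecessor durations: [8, 6, 9, 8, 9]
ES = 8 + 6 + 9 + 8 + 9 = 40

40


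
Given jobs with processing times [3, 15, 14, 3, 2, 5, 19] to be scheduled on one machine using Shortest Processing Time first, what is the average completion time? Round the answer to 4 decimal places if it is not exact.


Sort jobs by processing time (SPT order): [2, 3, 3, 5, 14, 15, 19]
Compute completion times sequentially:
  Job 1: processing = 2, completes at 2
  Job 2: processing = 3, completes at 5
  Job 3: processing = 3, completes at 8
  Job 4: processing = 5, completes at 13
  Job 5: processing = 14, completes at 27
  Job 6: processing = 15, completes at 42
  Job 7: processing = 19, completes at 61
Sum of completion times = 158
Average completion time = 158/7 = 22.5714

22.5714


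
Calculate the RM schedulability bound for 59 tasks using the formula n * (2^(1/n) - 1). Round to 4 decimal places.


Compute 2^(1/59) = 1.0118175391
Subtract 1: 1.0118175391 - 1 = 0.0118175391
Multiply by n: 59 * 0.0118175391 = 0.6972348069
Round to 4 dp: 0.6972

0.6972


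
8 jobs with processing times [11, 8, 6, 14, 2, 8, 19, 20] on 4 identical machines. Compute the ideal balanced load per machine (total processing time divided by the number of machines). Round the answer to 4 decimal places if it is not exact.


Total processing time = 11 + 8 + 6 + 14 + 2 + 8 + 19 + 20 = 88
Number of machines = 4
Ideal balanced load = 88 / 4 = 22.0

22.0


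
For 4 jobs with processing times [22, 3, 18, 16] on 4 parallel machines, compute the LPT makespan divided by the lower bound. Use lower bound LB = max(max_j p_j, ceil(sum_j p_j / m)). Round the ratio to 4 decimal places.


LPT order: [22, 18, 16, 3]
Machine loads after assignment: [22, 18, 16, 3]
LPT makespan = 22
Lower bound = max(max_job, ceil(total/4)) = max(22, 15) = 22
Ratio = 22 / 22 = 1.0

1.0


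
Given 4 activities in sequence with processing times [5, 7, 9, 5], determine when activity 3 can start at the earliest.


Activity 3 starts after activities 1 through 2 complete.
Predecessor durations: [5, 7]
ES = 5 + 7 = 12

12


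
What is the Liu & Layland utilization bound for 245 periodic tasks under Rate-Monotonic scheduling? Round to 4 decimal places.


Compute 2^(1/245) = 1.0028331781
Subtract 1: 1.0028331781 - 1 = 0.0028331781
Multiply by n: 245 * 0.0028331781 = 0.6941286345
Round to 4 dp: 0.6941

0.6941


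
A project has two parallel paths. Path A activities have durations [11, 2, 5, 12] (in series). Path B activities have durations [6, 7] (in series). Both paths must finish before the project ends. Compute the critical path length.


Path A total = 11 + 2 + 5 + 12 = 30
Path B total = 6 + 7 = 13
Critical path = longest path = max(30, 13) = 30

30


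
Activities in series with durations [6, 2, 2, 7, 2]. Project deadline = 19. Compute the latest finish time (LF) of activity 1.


LF(activity 1) = deadline - sum of successor durations
Successors: activities 2 through 5 with durations [2, 2, 7, 2]
Sum of successor durations = 13
LF = 19 - 13 = 6

6


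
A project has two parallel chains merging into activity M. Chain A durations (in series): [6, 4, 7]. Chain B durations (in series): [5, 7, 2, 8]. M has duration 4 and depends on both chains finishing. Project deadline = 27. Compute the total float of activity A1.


Forward pass: ES(A1) = sum of predecessors on chain A = 0
EF = ES + duration = 0 + 6 = 6
Backward pass: LF(M) = deadline = 27; LS(M) = 27 - 4 = 23
LF(A1) = LS(M) - sum(successors on chain A) = 23 - 11 = 12
LS = LF - duration = 12 - 6 = 6
Total float = LS - ES = 6 - 0 = 6

6


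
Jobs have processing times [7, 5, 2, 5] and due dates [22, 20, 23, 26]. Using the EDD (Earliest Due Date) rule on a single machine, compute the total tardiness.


Sort by due date (EDD order): [(5, 20), (7, 22), (2, 23), (5, 26)]
Compute completion times and tardiness:
  Job 1: p=5, d=20, C=5, tardiness=max(0,5-20)=0
  Job 2: p=7, d=22, C=12, tardiness=max(0,12-22)=0
  Job 3: p=2, d=23, C=14, tardiness=max(0,14-23)=0
  Job 4: p=5, d=26, C=19, tardiness=max(0,19-26)=0
Total tardiness = 0

0


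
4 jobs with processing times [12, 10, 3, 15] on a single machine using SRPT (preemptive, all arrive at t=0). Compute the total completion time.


Since all jobs arrive at t=0, SRPT equals SPT ordering.
SPT order: [3, 10, 12, 15]
Completion times:
  Job 1: p=3, C=3
  Job 2: p=10, C=13
  Job 3: p=12, C=25
  Job 4: p=15, C=40
Total completion time = 3 + 13 + 25 + 40 = 81

81


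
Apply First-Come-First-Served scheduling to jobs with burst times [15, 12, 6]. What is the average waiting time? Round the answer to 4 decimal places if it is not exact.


FCFS order (as given): [15, 12, 6]
Waiting times:
  Job 1: wait = 0
  Job 2: wait = 15
  Job 3: wait = 27
Sum of waiting times = 42
Average waiting time = 42/3 = 14.0

14.0


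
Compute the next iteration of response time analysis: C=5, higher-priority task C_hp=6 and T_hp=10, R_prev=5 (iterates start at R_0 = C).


R_next = C + ceil(R_prev / T_hp) * C_hp
ceil(5 / 10) = ceil(0.5) = 1
Interference = 1 * 6 = 6
R_next = 5 + 6 = 11

11


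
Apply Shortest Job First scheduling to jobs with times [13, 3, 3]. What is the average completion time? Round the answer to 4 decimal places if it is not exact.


SJF order (ascending): [3, 3, 13]
Completion times:
  Job 1: burst=3, C=3
  Job 2: burst=3, C=6
  Job 3: burst=13, C=19
Average completion = 28/3 = 9.3333

9.3333


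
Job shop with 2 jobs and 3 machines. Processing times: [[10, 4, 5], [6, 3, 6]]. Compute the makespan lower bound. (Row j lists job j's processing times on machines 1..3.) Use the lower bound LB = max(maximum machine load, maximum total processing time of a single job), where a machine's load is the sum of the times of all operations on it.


Machine loads:
  Machine 1: 10 + 6 = 16
  Machine 2: 4 + 3 = 7
  Machine 3: 5 + 6 = 11
Max machine load = 16
Job totals:
  Job 1: 19
  Job 2: 15
Max job total = 19
Lower bound = max(16, 19) = 19

19


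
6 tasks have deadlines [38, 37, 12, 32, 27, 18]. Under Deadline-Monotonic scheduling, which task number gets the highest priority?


Sort tasks by relative deadline (ascending):
  Task 3: deadline = 12
  Task 6: deadline = 18
  Task 5: deadline = 27
  Task 4: deadline = 32
  Task 2: deadline = 37
  Task 1: deadline = 38
Priority order (highest first): [3, 6, 5, 4, 2, 1]
Highest priority task = 3

3


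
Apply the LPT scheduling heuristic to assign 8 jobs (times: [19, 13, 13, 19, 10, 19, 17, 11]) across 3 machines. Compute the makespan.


Sort jobs in decreasing order (LPT): [19, 19, 19, 17, 13, 13, 11, 10]
Assign each job to the least loaded machine:
  Machine 1: jobs [19, 17], load = 36
  Machine 2: jobs [19, 13, 11], load = 43
  Machine 3: jobs [19, 13, 10], load = 42
Makespan = max load = 43

43


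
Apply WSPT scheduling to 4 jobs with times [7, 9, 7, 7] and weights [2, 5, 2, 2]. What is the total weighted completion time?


Compute p/w ratios and sort ascending (WSPT): [(9, 5), (7, 2), (7, 2), (7, 2)]
Compute weighted completion times:
  Job (p=9,w=5): C=9, w*C=5*9=45
  Job (p=7,w=2): C=16, w*C=2*16=32
  Job (p=7,w=2): C=23, w*C=2*23=46
  Job (p=7,w=2): C=30, w*C=2*30=60
Total weighted completion time = 183

183


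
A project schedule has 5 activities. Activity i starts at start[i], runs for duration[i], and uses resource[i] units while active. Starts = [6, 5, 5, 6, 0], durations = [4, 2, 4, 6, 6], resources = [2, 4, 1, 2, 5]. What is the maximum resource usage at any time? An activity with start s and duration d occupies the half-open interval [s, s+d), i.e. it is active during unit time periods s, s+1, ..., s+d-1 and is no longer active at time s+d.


Each activity i is active on [start_i, start_i + duration_i).
Compute total resource usage per time slot:
  t=0: active resources = [5], total = 5
  t=1: active resources = [5], total = 5
  t=2: active resources = [5], total = 5
  t=3: active resources = [5], total = 5
  t=4: active resources = [5], total = 5
  t=5: active resources = [4, 1, 5], total = 10
  t=6: active resources = [2, 4, 1, 2], total = 9
  t=7: active resources = [2, 1, 2], total = 5
  t=8: active resources = [2, 1, 2], total = 5
  t=9: active resources = [2, 2], total = 4
  t=10: active resources = [2], total = 2
  t=11: active resources = [2], total = 2
Peak resource demand = 10

10


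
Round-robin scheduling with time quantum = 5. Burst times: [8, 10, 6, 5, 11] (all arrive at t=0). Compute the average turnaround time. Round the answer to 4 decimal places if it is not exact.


Time quantum = 5
Execution trace:
  J1 runs 5 units, time = 5
  J2 runs 5 units, time = 10
  J3 runs 5 units, time = 15
  J4 runs 5 units, time = 20
  J5 runs 5 units, time = 25
  J1 runs 3 units, time = 28
  J2 runs 5 units, time = 33
  J3 runs 1 units, time = 34
  J5 runs 5 units, time = 39
  J5 runs 1 units, time = 40
Finish times: [28, 33, 34, 20, 40]
Average turnaround = 155/5 = 31.0

31.0


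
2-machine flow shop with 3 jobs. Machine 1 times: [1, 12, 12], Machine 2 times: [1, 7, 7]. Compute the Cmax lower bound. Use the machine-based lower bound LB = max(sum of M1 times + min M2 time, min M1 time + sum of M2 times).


LB1 = sum(M1 times) + min(M2 times) = 25 + 1 = 26
LB2 = min(M1 times) + sum(M2 times) = 1 + 15 = 16
Lower bound = max(LB1, LB2) = max(26, 16) = 26

26


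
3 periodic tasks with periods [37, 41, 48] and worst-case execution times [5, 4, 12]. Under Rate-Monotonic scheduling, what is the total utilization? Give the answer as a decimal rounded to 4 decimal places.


Compute individual utilizations (exact fractions):
  Task 1: C/T = 5/37 (approx. 0.1351)
  Task 2: C/T = 4/41 (approx. 0.0976)
  Task 3: C/T = 12/48 = 1/4 (approx. 0.25)
Total utilization U = 5/37 + 4/41 + 1/4 = 2929/6068
Rounded to 4 decimal places: U = 0.4827
RM (Liu & Layland) bound for 3 tasks = 0.779763; compare with U = 2929/6068 (approx. 0.482696)
U <= bound, so schedulable by RM sufficient condition.

0.4827


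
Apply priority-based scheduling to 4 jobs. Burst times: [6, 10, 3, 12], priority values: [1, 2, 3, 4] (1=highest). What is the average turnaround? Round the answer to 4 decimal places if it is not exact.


Sort by priority (ascending = highest first):
Order: [(1, 6), (2, 10), (3, 3), (4, 12)]
Completion times:
  Priority 1, burst=6, C=6
  Priority 2, burst=10, C=16
  Priority 3, burst=3, C=19
  Priority 4, burst=12, C=31
Average turnaround = 72/4 = 18.0

18.0


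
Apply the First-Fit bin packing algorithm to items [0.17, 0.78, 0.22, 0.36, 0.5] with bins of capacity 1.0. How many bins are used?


Place items sequentially using First-Fit:
  Item 0.17 -> new Bin 1
  Item 0.78 -> Bin 1 (now 0.95)
  Item 0.22 -> new Bin 2
  Item 0.36 -> Bin 2 (now 0.58)
  Item 0.5 -> new Bin 3
Total bins used = 3

3


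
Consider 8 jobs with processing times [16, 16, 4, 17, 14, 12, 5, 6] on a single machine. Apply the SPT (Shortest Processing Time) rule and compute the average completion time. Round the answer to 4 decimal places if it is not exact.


Sort jobs by processing time (SPT order): [4, 5, 6, 12, 14, 16, 16, 17]
Compute completion times sequentially:
  Job 1: processing = 4, completes at 4
  Job 2: processing = 5, completes at 9
  Job 3: processing = 6, completes at 15
  Job 4: processing = 12, completes at 27
  Job 5: processing = 14, completes at 41
  Job 6: processing = 16, completes at 57
  Job 7: processing = 16, completes at 73
  Job 8: processing = 17, completes at 90
Sum of completion times = 316
Average completion time = 316/8 = 39.5

39.5


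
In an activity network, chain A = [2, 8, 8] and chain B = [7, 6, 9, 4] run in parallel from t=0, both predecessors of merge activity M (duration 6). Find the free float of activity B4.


ES(B4) = sum of predecessors on chain B = 22
EF(B4) = ES + duration = 22 + 4 = 26
Successor of B4 is M. ES(M) = max(sum(A), sum(B)) = max(18, 26) = 26
Free float = ES(successor) - EF(current) = 26 - 26 = 0

0


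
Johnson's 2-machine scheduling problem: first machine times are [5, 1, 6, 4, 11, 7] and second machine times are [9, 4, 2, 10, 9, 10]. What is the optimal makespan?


Apply Johnson's rule:
  Group 1 (a <= b): [(2, 1, 4), (4, 4, 10), (1, 5, 9), (6, 7, 10)]
  Group 2 (a > b): [(5, 11, 9), (3, 6, 2)]
Optimal job order: [2, 4, 1, 6, 5, 3]
Schedule:
  Job 2: M1 done at 1, M2 done at 5
  Job 4: M1 done at 5, M2 done at 15
  Job 1: M1 done at 10, M2 done at 24
  Job 6: M1 done at 17, M2 done at 34
  Job 5: M1 done at 28, M2 done at 43
  Job 3: M1 done at 34, M2 done at 45
Makespan = 45

45
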